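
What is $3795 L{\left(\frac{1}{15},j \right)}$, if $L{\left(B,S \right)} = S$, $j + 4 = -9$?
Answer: $-49335$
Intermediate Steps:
$j = -13$ ($j = -4 - 9 = -13$)
$3795 L{\left(\frac{1}{15},j \right)} = 3795 \left(-13\right) = -49335$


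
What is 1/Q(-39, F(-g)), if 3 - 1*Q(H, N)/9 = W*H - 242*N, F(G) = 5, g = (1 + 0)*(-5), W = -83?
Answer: -1/18216 ≈ -5.4897e-5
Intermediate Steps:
g = -5 (g = 1*(-5) = -5)
Q(H, N) = 27 + 747*H + 2178*N (Q(H, N) = 27 - 9*(-83*H - 242*N) = 27 - 9*(-242*N - 83*H) = 27 + (747*H + 2178*N) = 27 + 747*H + 2178*N)
1/Q(-39, F(-g)) = 1/(27 + 747*(-39) + 2178*5) = 1/(27 - 29133 + 10890) = 1/(-18216) = -1/18216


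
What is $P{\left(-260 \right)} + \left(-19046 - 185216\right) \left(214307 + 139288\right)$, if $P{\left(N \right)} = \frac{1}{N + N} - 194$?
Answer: $- \frac{37557531483681}{520} \approx -7.2226 \cdot 10^{10}$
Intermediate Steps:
$P{\left(N \right)} = -194 + \frac{1}{2 N}$ ($P{\left(N \right)} = \frac{1}{2 N} - 194 = -194 + \frac{1}{2 N}$)
$P{\left(-260 \right)} + \left(-19046 - 185216\right) \left(214307 + 139288\right) = \left(-194 + \frac{1}{2 \left(-260\right)}\right) + \left(-19046 - 185216\right) \left(214307 + 139288\right) = \left(-194 + \frac{1}{2} \left(- \frac{1}{260}\right)\right) - 72226021890 = \left(-194 - \frac{1}{520}\right) - 72226021890 = - \frac{100881}{520} - 72226021890 = - \frac{37557531483681}{520}$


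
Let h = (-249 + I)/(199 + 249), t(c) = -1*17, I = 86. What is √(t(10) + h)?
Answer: I*√54453/56 ≈ 4.167*I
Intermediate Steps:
t(c) = -17
h = -163/448 (h = (-249 + 86)/(199 + 249) = -163/448 ≈ -0.36384)
√(t(10) + h) = √(-17 - 163/448) = √(-7779/448) = I*√54453/56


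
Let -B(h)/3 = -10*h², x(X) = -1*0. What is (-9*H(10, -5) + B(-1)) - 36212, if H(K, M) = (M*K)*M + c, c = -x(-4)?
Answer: -38432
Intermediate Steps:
x(X) = 0
c = 0 (c = -1*0 = 0)
H(K, M) = K*M² (H(K, M) = (M*K)*M + 0 = (K*M)*M + 0 = K*M² + 0 = K*M²)
B(h) = 30*h² (B(h) = -(-30)*h² = 30*h²)
(-9*H(10, -5) + B(-1)) - 36212 = (-90*(-5)² + 30*(-1)²) - 36212 = (-90*25 + 30*1) - 36212 = (-9*250 + 30) - 36212 = (-2250 + 30) - 36212 = -2220 - 36212 = -38432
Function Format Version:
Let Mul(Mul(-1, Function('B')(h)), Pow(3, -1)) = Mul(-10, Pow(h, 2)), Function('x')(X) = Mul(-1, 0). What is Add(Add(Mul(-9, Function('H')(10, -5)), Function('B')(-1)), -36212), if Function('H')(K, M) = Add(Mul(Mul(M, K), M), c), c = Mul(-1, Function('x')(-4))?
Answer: -38432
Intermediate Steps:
Function('x')(X) = 0
c = 0 (c = Mul(-1, 0) = 0)
Function('H')(K, M) = Mul(K, Pow(M, 2)) (Function('H')(K, M) = Add(Mul(Mul(M, K), M), 0) = Add(Mul(Mul(K, M), M), 0) = Add(Mul(K, Pow(M, 2)), 0) = Mul(K, Pow(M, 2)))
Function('B')(h) = Mul(30, Pow(h, 2)) (Function('B')(h) = Mul(-3, Mul(-10, Pow(h, 2))) = Mul(30, Pow(h, 2)))
Add(Add(Mul(-9, Function('H')(10, -5)), Function('B')(-1)), -36212) = Add(Add(Mul(-9, Mul(10, Pow(-5, 2))), Mul(30, Pow(-1, 2))), -36212) = Add(Add(Mul(-9, Mul(10, 25)), Mul(30, 1)), -36212) = Add(Add(Mul(-9, 250), 30), -36212) = Add(Add(-2250, 30), -36212) = Add(-2220, -36212) = -38432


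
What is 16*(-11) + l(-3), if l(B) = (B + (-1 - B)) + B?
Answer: -180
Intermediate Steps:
l(B) = -1 + B
16*(-11) + l(-3) = 16*(-11) + (-1 - 3) = -176 - 4 = -180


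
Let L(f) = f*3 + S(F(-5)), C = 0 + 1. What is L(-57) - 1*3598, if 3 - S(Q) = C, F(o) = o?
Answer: -3767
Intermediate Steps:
C = 1
S(Q) = 2 (S(Q) = 3 - 1*1 = 3 - 1 = 2)
L(f) = 2 + 3*f (L(f) = f*3 + 2 = 3*f + 2 = 2 + 3*f)
L(-57) - 1*3598 = (2 + 3*(-57)) - 1*3598 = (2 - 171) - 3598 = -169 - 3598 = -3767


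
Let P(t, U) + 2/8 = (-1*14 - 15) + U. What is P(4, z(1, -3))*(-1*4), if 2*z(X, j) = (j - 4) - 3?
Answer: 137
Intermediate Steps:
z(X, j) = -7/2 + j/2 (z(X, j) = ((j - 4) - 3)/2 = ((-4 + j) - 3)/2 = (-7 + j)/2 = -7/2 + j/2)
P(t, U) = -117/4 + U (P(t, U) = -¼ + ((-1*14 - 15) + U) = -¼ + ((-14 - 15) + U) = -¼ + (-29 + U) = -117/4 + U)
P(4, z(1, -3))*(-1*4) = (-117/4 + (-7/2 + (½)*(-3)))*(-1*4) = (-117/4 + (-7/2 - 3/2))*(-4) = (-117/4 - 5)*(-4) = -137/4*(-4) = 137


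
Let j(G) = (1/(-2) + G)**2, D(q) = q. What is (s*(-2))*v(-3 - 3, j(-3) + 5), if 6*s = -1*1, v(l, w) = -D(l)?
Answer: 2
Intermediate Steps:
j(G) = (-1/2 + G)**2
v(l, w) = -l
s = -1/6 (s = (-1*1)/6 = (1/6)*(-1) = -1/6 ≈ -0.16667)
(s*(-2))*v(-3 - 3, j(-3) + 5) = (-1/6*(-2))*(-(-3 - 3)) = (-1*(-6))/3 = (1/3)*6 = 2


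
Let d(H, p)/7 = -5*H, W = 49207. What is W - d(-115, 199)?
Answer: 45182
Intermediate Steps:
d(H, p) = -35*H (d(H, p) = 7*(-5*H) = -35*H)
W - d(-115, 199) = 49207 - (-35)*(-115) = 49207 - 1*4025 = 49207 - 4025 = 45182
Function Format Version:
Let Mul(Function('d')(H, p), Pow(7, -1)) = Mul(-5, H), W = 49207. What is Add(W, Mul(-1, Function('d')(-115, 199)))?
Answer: 45182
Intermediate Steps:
Function('d')(H, p) = Mul(-35, H) (Function('d')(H, p) = Mul(7, Mul(-5, H)) = Mul(-35, H))
Add(W, Mul(-1, Function('d')(-115, 199))) = Add(49207, Mul(-1, Mul(-35, -115))) = Add(49207, Mul(-1, 4025)) = Add(49207, -4025) = 45182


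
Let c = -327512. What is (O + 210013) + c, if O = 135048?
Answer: 17549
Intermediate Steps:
(O + 210013) + c = (135048 + 210013) - 327512 = 345061 - 327512 = 17549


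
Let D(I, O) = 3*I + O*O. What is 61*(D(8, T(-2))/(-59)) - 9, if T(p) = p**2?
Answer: -2971/59 ≈ -50.356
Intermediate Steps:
D(I, O) = O**2 + 3*I (D(I, O) = 3*I + O**2 = O**2 + 3*I)
61*(D(8, T(-2))/(-59)) - 9 = 61*((((-2)**2)**2 + 3*8)/(-59)) - 9 = 61*((4**2 + 24)*(-1/59)) - 9 = 61*((16 + 24)*(-1/59)) - 9 = 61*(40*(-1/59)) - 9 = 61*(-40/59) - 9 = -2440/59 - 9 = -2971/59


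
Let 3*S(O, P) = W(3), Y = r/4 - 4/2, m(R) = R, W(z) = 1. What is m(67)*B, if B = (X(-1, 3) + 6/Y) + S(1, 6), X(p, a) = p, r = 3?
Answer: -5494/15 ≈ -366.27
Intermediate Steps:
Y = -5/4 (Y = 3/4 - 4/2 = 3*(¼) - 4*½ = ¾ - 2 = -5/4 ≈ -1.2500)
S(O, P) = ⅓ (S(O, P) = (⅓)*1 = ⅓)
B = -82/15 (B = (-1 + 6/(-5/4)) + ⅓ = (-1 + 6*(-⅘)) + ⅓ = (-1 - 24/5) + ⅓ = -29/5 + ⅓ = -82/15 ≈ -5.4667)
m(67)*B = 67*(-82/15) = -5494/15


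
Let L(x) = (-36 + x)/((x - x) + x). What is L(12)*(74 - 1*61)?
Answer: -26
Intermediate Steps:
L(x) = (-36 + x)/x (L(x) = (-36 + x)/(0 + x) = (-36 + x)/x)
L(12)*(74 - 1*61) = ((-36 + 12)/12)*(74 - 1*61) = ((1/12)*(-24))*(74 - 61) = -2*13 = -26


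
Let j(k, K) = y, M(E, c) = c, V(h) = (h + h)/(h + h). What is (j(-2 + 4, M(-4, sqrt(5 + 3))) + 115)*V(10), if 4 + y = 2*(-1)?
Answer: 109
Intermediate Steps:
V(h) = 1 (V(h) = (2*h)/((2*h)) = (2*h)*(1/(2*h)) = 1)
y = -6 (y = -4 + 2*(-1) = -4 - 2 = -6)
j(k, K) = -6
(j(-2 + 4, M(-4, sqrt(5 + 3))) + 115)*V(10) = (-6 + 115)*1 = 109*1 = 109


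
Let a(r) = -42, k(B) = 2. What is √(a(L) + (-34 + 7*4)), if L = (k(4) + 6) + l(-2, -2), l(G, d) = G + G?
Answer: 4*I*√3 ≈ 6.9282*I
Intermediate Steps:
l(G, d) = 2*G
L = 4 (L = (2 + 6) + 2*(-2) = 8 - 4 = 4)
√(a(L) + (-34 + 7*4)) = √(-42 + (-34 + 7*4)) = √(-42 + (-34 + 28)) = √(-42 - 6) = √(-48) = 4*I*√3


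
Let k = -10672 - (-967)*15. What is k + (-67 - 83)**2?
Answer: 26333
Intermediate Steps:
k = 3833 (k = -10672 - 1*(-14505) = -10672 + 14505 = 3833)
k + (-67 - 83)**2 = 3833 + (-67 - 83)**2 = 3833 + (-150)**2 = 3833 + 22500 = 26333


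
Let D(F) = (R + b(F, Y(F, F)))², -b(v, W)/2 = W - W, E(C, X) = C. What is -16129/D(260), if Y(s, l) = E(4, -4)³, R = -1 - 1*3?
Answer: -16129/16 ≈ -1008.1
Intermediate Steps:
R = -4 (R = -1 - 3 = -4)
Y(s, l) = 64 (Y(s, l) = 4³ = 64)
b(v, W) = 0 (b(v, W) = -2*(W - W) = -2*0 = 0)
D(F) = 16 (D(F) = (-4 + 0)² = (-4)² = 16)
-16129/D(260) = -16129/16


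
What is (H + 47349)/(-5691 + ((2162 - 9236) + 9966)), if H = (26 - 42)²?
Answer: -47605/2799 ≈ -17.008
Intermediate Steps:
H = 256 (H = (-16)² = 256)
(H + 47349)/(-5691 + ((2162 - 9236) + 9966)) = (256 + 47349)/(-5691 + ((2162 - 9236) + 9966)) = 47605/(-5691 + (-7074 + 9966)) = 47605/(-5691 + 2892) = 47605/(-2799) = 47605*(-1/2799) = -47605/2799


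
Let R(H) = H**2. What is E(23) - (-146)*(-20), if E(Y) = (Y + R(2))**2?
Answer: -2191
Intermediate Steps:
E(Y) = (4 + Y)**2 (E(Y) = (Y + 2**2)**2 = (Y + 4)**2 = (4 + Y)**2)
E(23) - (-146)*(-20) = (4 + 23)**2 - (-146)*(-20) = 27**2 - 1*2920 = 729 - 2920 = -2191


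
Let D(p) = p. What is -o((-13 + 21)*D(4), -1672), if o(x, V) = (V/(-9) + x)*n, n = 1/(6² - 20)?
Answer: -245/18 ≈ -13.611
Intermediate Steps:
n = 1/16 (n = 1/(36 - 20) = 1/16 ≈ 0.062500)
o(x, V) = -V/144 + x/16 (o(x, V) = (V/(-9) + x)*(1/16) = (V*(-⅑) + x)*(1/16) = (-V/9 + x)*(1/16) = (x - V/9)*(1/16) = -V/144 + x/16)
-o((-13 + 21)*D(4), -1672) = -(-1/144*(-1672) + ((-13 + 21)*4)/16) = -(209/18 + (8*4)/16) = -(209/18 + (1/16)*32) = -(209/18 + 2) = -1*245/18 = -245/18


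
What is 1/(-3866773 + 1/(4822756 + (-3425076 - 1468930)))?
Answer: -71250/275507576251 ≈ -2.5861e-7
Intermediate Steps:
1/(-3866773 + 1/(4822756 + (-3425076 - 1468930))) = 1/(-3866773 + 1/(4822756 - 4894006)) = 1/(-3866773 + 1/(-71250)) = 1/(-3866773 - 1/71250) = 1/(-275507576251/71250) = -71250/275507576251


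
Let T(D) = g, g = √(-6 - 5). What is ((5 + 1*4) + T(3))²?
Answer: (9 + I*√11)² ≈ 70.0 + 59.699*I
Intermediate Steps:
g = I*√11 (g = √(-11) = I*√11 ≈ 3.3166*I)
T(D) = I*√11
((5 + 1*4) + T(3))² = ((5 + 1*4) + I*√11)² = ((5 + 4) + I*√11)² = (9 + I*√11)²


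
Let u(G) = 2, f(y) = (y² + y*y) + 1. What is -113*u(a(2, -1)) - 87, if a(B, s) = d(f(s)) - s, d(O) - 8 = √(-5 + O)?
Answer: -313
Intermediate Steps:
f(y) = 1 + 2*y² (f(y) = (y² + y²) + 1 = 2*y² + 1 = 1 + 2*y²)
d(O) = 8 + √(-5 + O)
a(B, s) = 8 + √(-4 + 2*s²) - s (a(B, s) = (8 + √(-5 + (1 + 2*s²))) - s = (8 + √(-4 + 2*s²)) - s = 8 + √(-4 + 2*s²) - s)
-113*u(a(2, -1)) - 87 = -113*2 - 87 = -226 - 87 = -313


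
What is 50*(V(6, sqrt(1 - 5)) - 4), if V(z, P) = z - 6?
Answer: -200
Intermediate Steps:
V(z, P) = -6 + z
50*(V(6, sqrt(1 - 5)) - 4) = 50*((-6 + 6) - 4) = 50*(0 - 4) = 50*(-4) = -200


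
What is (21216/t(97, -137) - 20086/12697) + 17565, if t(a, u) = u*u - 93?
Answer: 1041267039899/59282293 ≈ 17565.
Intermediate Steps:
t(a, u) = -93 + u² (t(a, u) = u² - 93 = -93 + u²)
(21216/t(97, -137) - 20086/12697) + 17565 = (21216/(-93 + (-137)²) - 20086/12697) + 17565 = (21216/(-93 + 18769) - 20086*1/12697) + 17565 = (21216/18676 - 20086/12697) + 17565 = (21216*(1/18676) - 20086/12697) + 17565 = (5304/4669 - 20086/12697) + 17565 = -26436646/59282293 + 17565 = 1041267039899/59282293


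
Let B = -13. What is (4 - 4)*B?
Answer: 0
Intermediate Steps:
(4 - 4)*B = (4 - 4)*(-13) = 0*(-13) = 0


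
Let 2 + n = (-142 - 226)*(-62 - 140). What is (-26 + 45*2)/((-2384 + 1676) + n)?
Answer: 32/36813 ≈ 0.00086926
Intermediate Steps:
n = 74334 (n = -2 + (-142 - 226)*(-62 - 140) = -2 - 368*(-202) = -2 + 74336 = 74334)
(-26 + 45*2)/((-2384 + 1676) + n) = (-26 + 45*2)/((-2384 + 1676) + 74334) = (-26 + 90)/(-708 + 74334) = 64/73626 = 64*(1/73626) = 32/36813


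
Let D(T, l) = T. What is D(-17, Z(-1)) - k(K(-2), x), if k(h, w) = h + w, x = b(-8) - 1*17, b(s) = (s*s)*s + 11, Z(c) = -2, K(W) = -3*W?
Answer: 495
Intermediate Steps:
b(s) = 11 + s**3 (b(s) = s**2*s + 11 = s**3 + 11 = 11 + s**3)
x = -518 (x = (11 + (-8)**3) - 1*17 = (11 - 512) - 17 = -501 - 17 = -518)
D(-17, Z(-1)) - k(K(-2), x) = -17 - (-3*(-2) - 518) = -17 - (6 - 518) = -17 - 1*(-512) = -17 + 512 = 495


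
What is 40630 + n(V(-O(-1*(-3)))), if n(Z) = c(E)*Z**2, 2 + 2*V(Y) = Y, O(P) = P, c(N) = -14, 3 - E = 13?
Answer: 81085/2 ≈ 40543.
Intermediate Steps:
E = -10 (E = 3 - 1*13 = 3 - 13 = -10)
V(Y) = -1 + Y/2
n(Z) = -14*Z**2
40630 + n(V(-O(-1*(-3)))) = 40630 - 14*(-1 + (-(-1)*(-3))/2)**2 = 40630 - 14*(-1 + (-1*3)/2)**2 = 40630 - 14*(-1 + (1/2)*(-3))**2 = 40630 - 14*(-1 - 3/2)**2 = 40630 - 14*(-5/2)**2 = 40630 - 14*25/4 = 40630 - 175/2 = 81085/2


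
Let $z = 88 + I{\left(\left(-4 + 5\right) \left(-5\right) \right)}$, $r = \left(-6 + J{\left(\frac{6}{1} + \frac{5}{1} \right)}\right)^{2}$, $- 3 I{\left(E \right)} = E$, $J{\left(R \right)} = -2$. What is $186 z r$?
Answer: $1067392$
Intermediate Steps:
$I{\left(E \right)} = - \frac{E}{3}$
$r = 64$ ($r = \left(-6 - 2\right)^{2} = \left(-8\right)^{2} = 64$)
$z = \frac{269}{3}$ ($z = 88 - \frac{\left(-4 + 5\right) \left(-5\right)}{3} = 88 - \frac{1 \left(-5\right)}{3} = 88 - - \frac{5}{3} = 88 + \frac{5}{3} = \frac{269}{3} \approx 89.667$)
$186 z r = 186 \cdot \frac{269}{3} \cdot 64 = 16678 \cdot 64 = 1067392$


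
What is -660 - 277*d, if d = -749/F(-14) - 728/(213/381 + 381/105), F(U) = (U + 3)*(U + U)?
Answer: 19725515133/409508 ≈ 48169.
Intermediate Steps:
F(U) = 2*U*(3 + U) (F(U) = (3 + U)*(2*U) = 2*U*(3 + U))
d = -72186969/409508 (d = -749*(-1/(28*(3 - 14))) - 728/(213/381 + 381/105) = -749/(2*(-14)*(-11)) - 728/(213*(1/381) + 381*(1/105)) = -749/308 - 728/(71/127 + 127/35) = -749*1/308 - 728/18614/4445 = -107/44 - 728*4445/18614 = -107/44 - 1617980/9307 = -72186969/409508 ≈ -176.28)
-660 - 277*d = -660 - 277*(-72186969/409508) = -660 + 19995790413/409508 = 19725515133/409508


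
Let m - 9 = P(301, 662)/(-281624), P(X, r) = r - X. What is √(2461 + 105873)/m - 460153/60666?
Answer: -460153/60666 + 281624*√108334/2534255 ≈ 28.991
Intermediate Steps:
m = 2534255/281624 (m = 9 + (662 - 1*301)/(-281624) = 9 + (662 - 301)*(-1/281624) = 9 + 361*(-1/281624) = 9 - 361/281624 = 2534255/281624 ≈ 8.9987)
√(2461 + 105873)/m - 460153/60666 = √(2461 + 105873)/(2534255/281624) - 460153/60666 = √108334*(281624/2534255) - 460153*1/60666 = 281624*√108334/2534255 - 460153/60666 = -460153/60666 + 281624*√108334/2534255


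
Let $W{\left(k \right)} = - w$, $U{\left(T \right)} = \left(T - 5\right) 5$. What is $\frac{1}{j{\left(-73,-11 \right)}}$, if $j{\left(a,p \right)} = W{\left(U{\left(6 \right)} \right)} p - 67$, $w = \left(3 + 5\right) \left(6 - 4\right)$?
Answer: $\frac{1}{109} \approx 0.0091743$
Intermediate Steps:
$U{\left(T \right)} = -25 + 5 T$ ($U{\left(T \right)} = \left(-5 + T\right) 5 = -25 + 5 T$)
$w = 16$ ($w = 8 \cdot 2 = 16$)
$W{\left(k \right)} = -16$ ($W{\left(k \right)} = \left(-1\right) 16 = -16$)
$j{\left(a,p \right)} = -67 - 16 p$ ($j{\left(a,p \right)} = - 16 p - 67 = -67 - 16 p$)
$\frac{1}{j{\left(-73,-11 \right)}} = \frac{1}{-67 - -176} = \frac{1}{-67 + 176} = \frac{1}{109}$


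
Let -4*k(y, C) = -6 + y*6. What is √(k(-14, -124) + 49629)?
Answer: √198606/2 ≈ 222.83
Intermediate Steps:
k(y, C) = 3/2 - 3*y/2 (k(y, C) = -(-6 + y*6)/4 = -(-6 + 6*y)/4 = 3/2 - 3*y/2)
√(k(-14, -124) + 49629) = √((3/2 - 3/2*(-14)) + 49629) = √((3/2 + 21) + 49629) = √(45/2 + 49629) = √(99303/2) = √198606/2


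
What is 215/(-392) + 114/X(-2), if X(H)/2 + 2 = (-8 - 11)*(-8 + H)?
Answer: -4519/18424 ≈ -0.24528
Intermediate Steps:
X(H) = 300 - 38*H (X(H) = -4 + 2*((-8 - 11)*(-8 + H)) = -4 + 2*(-19*(-8 + H)) = -4 + 2*(152 - 19*H) = -4 + (304 - 38*H) = 300 - 38*H)
215/(-392) + 114/X(-2) = 215/(-392) + 114/(300 - 38*(-2)) = 215*(-1/392) + 114/(300 + 76) = -215/392 + 114/376 = -215/392 + 114*(1/376) = -215/392 + 57/188 = -4519/18424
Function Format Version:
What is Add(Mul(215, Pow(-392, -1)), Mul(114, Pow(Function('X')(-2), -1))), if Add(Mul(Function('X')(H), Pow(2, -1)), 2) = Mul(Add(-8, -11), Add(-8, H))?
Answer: Rational(-4519, 18424) ≈ -0.24528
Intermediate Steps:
Function('X')(H) = Add(300, Mul(-38, H)) (Function('X')(H) = Add(-4, Mul(2, Mul(Add(-8, -11), Add(-8, H)))) = Add(-4, Mul(2, Mul(-19, Add(-8, H)))) = Add(-4, Mul(2, Add(152, Mul(-19, H)))) = Add(-4, Add(304, Mul(-38, H))) = Add(300, Mul(-38, H)))
Add(Mul(215, Pow(-392, -1)), Mul(114, Pow(Function('X')(-2), -1))) = Add(Mul(215, Pow(-392, -1)), Mul(114, Pow(Add(300, Mul(-38, -2)), -1))) = Add(Mul(215, Rational(-1, 392)), Mul(114, Pow(Add(300, 76), -1))) = Add(Rational(-215, 392), Mul(114, Pow(376, -1))) = Add(Rational(-215, 392), Mul(114, Rational(1, 376))) = Add(Rational(-215, 392), Rational(57, 188)) = Rational(-4519, 18424)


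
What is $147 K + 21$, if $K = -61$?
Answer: $-8946$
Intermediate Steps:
$147 K + 21 = 147 \left(-61\right) + 21 = -8967 + 21 = -8946$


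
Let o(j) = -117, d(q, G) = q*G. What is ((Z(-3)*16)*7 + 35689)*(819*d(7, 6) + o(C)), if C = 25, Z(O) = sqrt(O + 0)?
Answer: 1223454609 + 3839472*I*sqrt(3) ≈ 1.2235e+9 + 6.6502e+6*I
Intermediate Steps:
Z(O) = sqrt(O)
d(q, G) = G*q
((Z(-3)*16)*7 + 35689)*(819*d(7, 6) + o(C)) = ((sqrt(-3)*16)*7 + 35689)*(819*(6*7) - 117) = (((I*sqrt(3))*16)*7 + 35689)*(819*42 - 117) = ((16*I*sqrt(3))*7 + 35689)*(34398 - 117) = (112*I*sqrt(3) + 35689)*34281 = (35689 + 112*I*sqrt(3))*34281 = 1223454609 + 3839472*I*sqrt(3)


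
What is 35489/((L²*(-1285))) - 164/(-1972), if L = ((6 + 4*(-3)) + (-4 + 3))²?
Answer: 109000608/1521045505 ≈ 0.071662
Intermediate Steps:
L = 49 (L = ((6 - 12) - 1)² = (-6 - 1)² = (-7)² = 49)
35489/((L²*(-1285))) - 164/(-1972) = 35489/((49²*(-1285))) - 164/(-1972) = 35489/((2401*(-1285))) - 164*(-1/1972) = 35489/(-3085285) + 41/493 = 35489*(-1/3085285) + 41/493 = -35489/3085285 + 41/493 = 109000608/1521045505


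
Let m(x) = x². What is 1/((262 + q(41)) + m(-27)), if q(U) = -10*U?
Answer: 1/581 ≈ 0.0017212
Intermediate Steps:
1/((262 + q(41)) + m(-27)) = 1/((262 - 10*41) + (-27)²) = 1/((262 - 410) + 729) = 1/(-148 + 729) = 1/581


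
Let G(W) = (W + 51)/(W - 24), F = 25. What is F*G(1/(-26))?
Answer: -53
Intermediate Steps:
G(W) = (51 + W)/(-24 + W)
F*G(1/(-26)) = 25*((51 + 1/(-26))/(-24 + 1/(-26))) = 25*((51 - 1/26)/(-24 - 1/26)) = 25*((1325/26)/(-625/26)) = 25*(-26/625*1325/26) = 25*(-53/25) = -53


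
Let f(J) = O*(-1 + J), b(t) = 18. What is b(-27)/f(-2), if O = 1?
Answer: -6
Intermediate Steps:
f(J) = -1 + J (f(J) = 1*(-1 + J) = -1 + J)
b(-27)/f(-2) = 18/(-1 - 2) = 18/(-3) = 18*(-⅓) = -6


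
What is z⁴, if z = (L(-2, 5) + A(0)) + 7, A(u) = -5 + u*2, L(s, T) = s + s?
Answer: 16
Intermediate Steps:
L(s, T) = 2*s
A(u) = -5 + 2*u
z = -2 (z = (2*(-2) + (-5 + 2*0)) + 7 = (-4 + (-5 + 0)) + 7 = (-4 - 5) + 7 = -9 + 7 = -2)
z⁴ = (-2)⁴ = 16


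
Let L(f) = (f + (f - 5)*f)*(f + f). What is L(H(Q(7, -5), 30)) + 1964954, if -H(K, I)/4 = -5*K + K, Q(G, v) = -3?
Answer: 1725338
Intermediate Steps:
H(K, I) = 16*K (H(K, I) = -4*(-5*K + K) = -(-16)*K = 16*K)
L(f) = 2*f*(f + f*(-5 + f)) (L(f) = (f + (-5 + f)*f)*(2*f) = (f + f*(-5 + f))*(2*f) = 2*f*(f + f*(-5 + f)))
L(H(Q(7, -5), 30)) + 1964954 = 2*(16*(-3))²*(-4 + 16*(-3)) + 1964954 = 2*(-48)²*(-4 - 48) + 1964954 = 2*2304*(-52) + 1964954 = -239616 + 1964954 = 1725338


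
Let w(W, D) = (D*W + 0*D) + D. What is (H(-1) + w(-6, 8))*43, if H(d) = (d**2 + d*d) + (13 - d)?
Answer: -1032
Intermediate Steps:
w(W, D) = D + D*W (w(W, D) = (D*W + 0) + D = D*W + D = D + D*W)
H(d) = 13 - d + 2*d**2 (H(d) = (d**2 + d**2) + (13 - d) = 2*d**2 + (13 - d) = 13 - d + 2*d**2)
(H(-1) + w(-6, 8))*43 = ((13 - 1*(-1) + 2*(-1)**2) + 8*(1 - 6))*43 = ((13 + 1 + 2*1) + 8*(-5))*43 = ((13 + 1 + 2) - 40)*43 = (16 - 40)*43 = -24*43 = -1032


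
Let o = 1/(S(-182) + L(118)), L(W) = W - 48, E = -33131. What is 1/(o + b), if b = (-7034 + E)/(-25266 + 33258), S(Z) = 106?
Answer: -175824/882631 ≈ -0.19920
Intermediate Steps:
L(W) = -48 + W
b = -40165/7992 (b = (-7034 - 33131)/(-25266 + 33258) = -40165/7992 ≈ -5.0257)
o = 1/176 (o = 1/(106 + (-48 + 118)) = 1/(106 + 70) = 1/176 ≈ 0.0056818)
1/(o + b) = 1/(1/176 - 40165/7992) = 1/(-882631/175824) = -175824/882631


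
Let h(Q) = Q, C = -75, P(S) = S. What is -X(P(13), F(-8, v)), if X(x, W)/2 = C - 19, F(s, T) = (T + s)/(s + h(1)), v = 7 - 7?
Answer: 188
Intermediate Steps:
v = 0
F(s, T) = (T + s)/(1 + s) (F(s, T) = (T + s)/(s + 1) = (T + s)/(1 + s))
X(x, W) = -188 (X(x, W) = 2*(-75 - 19) = 2*(-94) = -188)
-X(P(13), F(-8, v)) = -1*(-188) = 188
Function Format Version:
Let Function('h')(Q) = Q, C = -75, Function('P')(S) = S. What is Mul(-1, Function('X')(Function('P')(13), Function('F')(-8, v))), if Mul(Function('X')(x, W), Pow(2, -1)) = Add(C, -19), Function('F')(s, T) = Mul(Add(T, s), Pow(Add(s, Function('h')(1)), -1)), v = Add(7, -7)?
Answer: 188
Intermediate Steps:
v = 0
Function('F')(s, T) = Mul(Pow(Add(1, s), -1), Add(T, s)) (Function('F')(s, T) = Mul(Add(T, s), Pow(Add(s, 1), -1)) = Mul(Add(T, s), Pow(Add(1, s), -1)) = Mul(Pow(Add(1, s), -1), Add(T, s)))
Function('X')(x, W) = -188 (Function('X')(x, W) = Mul(2, Add(-75, -19)) = Mul(2, -94) = -188)
Mul(-1, Function('X')(Function('P')(13), Function('F')(-8, v))) = Mul(-1, -188) = 188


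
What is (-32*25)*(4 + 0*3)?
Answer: -3200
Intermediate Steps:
(-32*25)*(4 + 0*3) = -800*(4 + 0) = -800*4 = -3200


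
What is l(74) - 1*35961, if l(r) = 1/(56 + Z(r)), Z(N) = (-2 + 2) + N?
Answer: -4674929/130 ≈ -35961.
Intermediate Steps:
Z(N) = N (Z(N) = 0 + N = N)
l(r) = 1/(56 + r)
l(74) - 1*35961 = 1/(56 + 74) - 1*35961 = 1/130 - 35961 = -4674929/130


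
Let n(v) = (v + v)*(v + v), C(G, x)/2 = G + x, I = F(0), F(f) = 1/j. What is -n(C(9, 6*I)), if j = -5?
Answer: -24336/25 ≈ -973.44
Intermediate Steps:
F(f) = -⅕ (F(f) = 1/(-5) = -⅕)
I = -⅕ ≈ -0.20000
C(G, x) = 2*G + 2*x (C(G, x) = 2*(G + x) = 2*G + 2*x)
n(v) = 4*v² (n(v) = (2*v)*(2*v) = 4*v²)
-n(C(9, 6*I)) = -4*(2*9 + 2*(6*(-⅕)))² = -4*(18 + 2*(-6/5))² = -4*(18 - 12/5)² = -4*(78/5)² = -4*6084/25 = -1*24336/25 = -24336/25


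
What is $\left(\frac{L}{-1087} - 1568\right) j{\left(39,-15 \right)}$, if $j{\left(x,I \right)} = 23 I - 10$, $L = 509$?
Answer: $\frac{605248375}{1087} \approx 5.5681 \cdot 10^{5}$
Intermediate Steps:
$j{\left(x,I \right)} = -10 + 23 I$
$\left(\frac{L}{-1087} - 1568\right) j{\left(39,-15 \right)} = \left(\frac{509}{-1087} - 1568\right) \left(-10 + 23 \left(-15\right)\right) = \left(509 \left(- \frac{1}{1087}\right) - 1568\right) \left(-10 - 345\right) = \left(- \frac{509}{1087} - 1568\right) \left(-355\right) = \left(- \frac{1704925}{1087}\right) \left(-355\right) = \frac{605248375}{1087}$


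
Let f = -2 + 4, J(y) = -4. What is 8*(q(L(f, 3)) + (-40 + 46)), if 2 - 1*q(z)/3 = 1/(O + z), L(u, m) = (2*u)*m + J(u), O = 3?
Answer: 1032/11 ≈ 93.818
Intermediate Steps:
f = 2
L(u, m) = -4 + 2*m*u (L(u, m) = (2*u)*m - 4 = 2*m*u - 4 = -4 + 2*m*u)
q(z) = 6 - 3/(3 + z)
8*(q(L(f, 3)) + (-40 + 46)) = 8*(3*(5 + 2*(-4 + 2*3*2))/(3 + (-4 + 2*3*2)) + (-40 + 46)) = 8*(3*(5 + 2*(-4 + 12))/(3 + (-4 + 12)) + 6) = 8*(3*(5 + 2*8)/(3 + 8) + 6) = 8*(3*(5 + 16)/11 + 6) = 8*(3*(1/11)*21 + 6) = 8*(63/11 + 6) = 8*(129/11) = 1032/11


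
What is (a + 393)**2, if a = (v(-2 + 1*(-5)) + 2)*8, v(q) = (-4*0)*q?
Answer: 167281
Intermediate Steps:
v(q) = 0 (v(q) = 0*q = 0)
a = 16 (a = (0 + 2)*8 = 2*8 = 16)
(a + 393)**2 = (16 + 393)**2 = 409**2 = 167281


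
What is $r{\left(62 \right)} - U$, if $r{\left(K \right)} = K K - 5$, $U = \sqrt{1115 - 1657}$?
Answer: $3839 - i \sqrt{542} \approx 3839.0 - 23.281 i$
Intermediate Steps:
$U = i \sqrt{542}$ ($U = \sqrt{-542} = i \sqrt{542} \approx 23.281 i$)
$r{\left(K \right)} = -5 + K^{2}$ ($r{\left(K \right)} = K^{2} - 5 = -5 + K^{2}$)
$r{\left(62 \right)} - U = \left(-5 + 62^{2}\right) - i \sqrt{542} = \left(-5 + 3844\right) - i \sqrt{542} = 3839 - i \sqrt{542}$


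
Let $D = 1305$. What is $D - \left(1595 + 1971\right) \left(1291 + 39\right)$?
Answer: $-4741475$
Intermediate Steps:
$D - \left(1595 + 1971\right) \left(1291 + 39\right) = 1305 - \left(1595 + 1971\right) \left(1291 + 39\right) = 1305 - 3566 \cdot 1330 = 1305 - 4742780 = -4741475$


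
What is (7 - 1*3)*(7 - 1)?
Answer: 24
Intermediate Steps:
(7 - 1*3)*(7 - 1) = (7 - 3)*6 = 4*6 = 24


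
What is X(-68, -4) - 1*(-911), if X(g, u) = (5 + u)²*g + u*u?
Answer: 859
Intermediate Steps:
X(g, u) = u² + g*(5 + u)² (X(g, u) = g*(5 + u)² + u² = u² + g*(5 + u)²)
X(-68, -4) - 1*(-911) = ((-4)² - 68*(5 - 4)²) - 1*(-911) = (16 - 68*1²) + 911 = (16 - 68*1) + 911 = (16 - 68) + 911 = -52 + 911 = 859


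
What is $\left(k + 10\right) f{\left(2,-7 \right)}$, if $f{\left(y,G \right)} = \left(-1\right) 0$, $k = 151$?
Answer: $0$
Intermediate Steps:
$f{\left(y,G \right)} = 0$
$\left(k + 10\right) f{\left(2,-7 \right)} = \left(151 + 10\right) 0 = 161 \cdot 0 = 0$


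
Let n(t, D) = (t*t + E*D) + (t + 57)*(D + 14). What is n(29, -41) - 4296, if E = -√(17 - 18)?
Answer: -5777 + 41*I ≈ -5777.0 + 41.0*I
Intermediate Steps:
E = -I (E = -√(-1) = -I ≈ -1.0*I)
n(t, D) = t² + (14 + D)*(57 + t) - I*D (n(t, D) = (t*t + (-I)*D) + (t + 57)*(D + 14) = (t² - I*D) + (57 + t)*(14 + D) = (t² - I*D) + (14 + D)*(57 + t) = t² + (14 + D)*(57 + t) - I*D)
n(29, -41) - 4296 = (798 + 29² + 14*29 - 41*29 - 41*(57 - I)) - 4296 = (798 + 841 + 406 - 1189 + (-2337 + 41*I)) - 4296 = (-1481 + 41*I) - 4296 = -5777 + 41*I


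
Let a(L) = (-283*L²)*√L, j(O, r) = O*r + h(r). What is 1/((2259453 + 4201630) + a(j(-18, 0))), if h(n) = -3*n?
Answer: 1/6461083 ≈ 1.5477e-7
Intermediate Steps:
j(O, r) = -3*r + O*r (j(O, r) = O*r - 3*r = -3*r + O*r)
a(L) = -283*L^(5/2)
1/((2259453 + 4201630) + a(j(-18, 0))) = 1/((2259453 + 4201630) - 283*(0*(-3 - 18))^(5/2)) = 1/(6461083 - 283*(0*(-21))^(5/2)) = 1/(6461083 - 283*0^(5/2)) = 1/(6461083 - 283*0) = 1/(6461083 + 0) = 1/6461083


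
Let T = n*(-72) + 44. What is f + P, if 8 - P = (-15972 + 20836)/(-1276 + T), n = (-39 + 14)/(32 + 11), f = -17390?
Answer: -111166510/6397 ≈ -17378.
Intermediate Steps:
n = -25/43 ≈ -0.58140
T = 3692/43 (T = -25/43*(-72) + 44 = 1800/43 + 44 = 3692/43 ≈ 85.860)
P = 77320/6397 (P = 8 - (-15972 + 20836)/(-1276 + 3692/43) = 8 - 4864/(-51176/43) = 8 - 4864*(-43)/51176 = 8 - 1*(-26144/6397) = 8 + 26144/6397 = 77320/6397 ≈ 12.087)
f + P = -17390 + 77320/6397 = -111166510/6397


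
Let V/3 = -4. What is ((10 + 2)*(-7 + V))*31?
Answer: -7068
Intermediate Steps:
V = -12 (V = 3*(-4) = -12)
((10 + 2)*(-7 + V))*31 = ((10 + 2)*(-7 - 12))*31 = (12*(-19))*31 = -228*31 = -7068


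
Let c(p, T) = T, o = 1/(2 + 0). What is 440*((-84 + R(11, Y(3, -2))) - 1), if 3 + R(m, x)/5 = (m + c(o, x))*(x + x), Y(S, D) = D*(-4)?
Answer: 624800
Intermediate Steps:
Y(S, D) = -4*D
o = ½ (o = 1/2 = ½ ≈ 0.50000)
R(m, x) = -15 + 10*x*(m + x) (R(m, x) = -15 + 5*((m + x)*(x + x)) = -15 + 5*((m + x)*(2*x)) = -15 + 5*(2*x*(m + x)) = -15 + 10*x*(m + x))
440*((-84 + R(11, Y(3, -2))) - 1) = 440*((-84 + (-15 + 10*(-4*(-2))² + 10*11*(-4*(-2)))) - 1) = 440*((-84 + (-15 + 10*8² + 10*11*8)) - 1) = 440*((-84 + (-15 + 10*64 + 880)) - 1) = 440*((-84 + (-15 + 640 + 880)) - 1) = 440*((-84 + 1505) - 1) = 440*(1421 - 1) = 440*1420 = 624800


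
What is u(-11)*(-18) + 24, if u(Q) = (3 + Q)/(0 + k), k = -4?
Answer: -12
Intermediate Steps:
u(Q) = -3/4 - Q/4 (u(Q) = (3 + Q)/(0 - 4) = (3 + Q)/(-4) = (3 + Q)*(-1/4) = -3/4 - Q/4)
u(-11)*(-18) + 24 = (-3/4 - 1/4*(-11))*(-18) + 24 = (-3/4 + 11/4)*(-18) + 24 = 2*(-18) + 24 = -36 + 24 = -12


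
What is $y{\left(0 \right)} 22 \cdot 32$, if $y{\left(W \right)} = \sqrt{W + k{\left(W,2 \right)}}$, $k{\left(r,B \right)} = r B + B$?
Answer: $704 \sqrt{2} \approx 995.61$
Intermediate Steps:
$k{\left(r,B \right)} = B + B r$ ($k{\left(r,B \right)} = B r + B = B + B r$)
$y{\left(W \right)} = \sqrt{2 + 3 W}$ ($y{\left(W \right)} = \sqrt{W + 2 \left(1 + W\right)} = \sqrt{W + \left(2 + 2 W\right)} = \sqrt{2 + 3 W}$)
$y{\left(0 \right)} 22 \cdot 32 = \sqrt{2 + 3 \cdot 0} \cdot 22 \cdot 32 = \sqrt{2 + 0} \cdot 22 \cdot 32 = \sqrt{2} \cdot 22 \cdot 32 = 22 \sqrt{2} \cdot 32 = 704 \sqrt{2}$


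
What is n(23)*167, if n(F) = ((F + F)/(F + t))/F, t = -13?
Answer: 167/5 ≈ 33.400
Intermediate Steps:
n(F) = 2/(-13 + F) (n(F) = ((F + F)/(F - 13))/F = ((2*F)/(-13 + F))/F = (2*F/(-13 + F))/F = 2/(-13 + F))
n(23)*167 = (2/(-13 + 23))*167 = (2/10)*167 = (2*(1/10))*167 = (1/5)*167 = 167/5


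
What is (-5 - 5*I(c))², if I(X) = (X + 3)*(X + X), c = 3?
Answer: 34225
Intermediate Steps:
I(X) = 2*X*(3 + X) (I(X) = (3 + X)*(2*X) = 2*X*(3 + X))
(-5 - 5*I(c))² = (-5 - 10*3*(3 + 3))² = (-5 - 10*3*6)² = (-5 - 5*36)² = (-5 - 180)² = (-185)² = 34225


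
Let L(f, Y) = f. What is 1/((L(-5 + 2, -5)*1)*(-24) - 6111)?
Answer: -1/6039 ≈ -0.00016559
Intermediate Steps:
1/((L(-5 + 2, -5)*1)*(-24) - 6111) = 1/(((-5 + 2)*1)*(-24) - 6111) = 1/(-3*1*(-24) - 6111) = 1/(-3*(-24) - 6111) = 1/(72 - 6111) = 1/(-6039) = -1/6039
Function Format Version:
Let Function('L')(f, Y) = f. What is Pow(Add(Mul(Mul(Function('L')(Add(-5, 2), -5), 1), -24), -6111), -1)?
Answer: Rational(-1, 6039) ≈ -0.00016559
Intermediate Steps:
Pow(Add(Mul(Mul(Function('L')(Add(-5, 2), -5), 1), -24), -6111), -1) = Pow(Add(Mul(Mul(Add(-5, 2), 1), -24), -6111), -1) = Pow(Add(Mul(Mul(-3, 1), -24), -6111), -1) = Pow(Add(Mul(-3, -24), -6111), -1) = Pow(Add(72, -6111), -1) = Pow(-6039, -1) = Rational(-1, 6039)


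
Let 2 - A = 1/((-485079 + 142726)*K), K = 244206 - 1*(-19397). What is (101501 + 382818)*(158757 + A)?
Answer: 630814493227108100478/8204116169 ≈ 7.6890e+10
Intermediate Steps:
K = 263603 (K = 244206 + 19397 = 263603)
A = 180490555719/90245277859 (A = 2 - 1/((-485079 + 142726)*263603) = 2 - 1/((-342353)*263603) = 2 - (-1)/(342353*263603) = 2 - 1*(-1/90245277859) = 2 + 1/90245277859 = 180490555719/90245277859 ≈ 2.0000)
(101501 + 382818)*(158757 + A) = (101501 + 382818)*(158757 + 180490555719/90245277859) = 484319*(14327250067616982/90245277859) = 630814493227108100478/8204116169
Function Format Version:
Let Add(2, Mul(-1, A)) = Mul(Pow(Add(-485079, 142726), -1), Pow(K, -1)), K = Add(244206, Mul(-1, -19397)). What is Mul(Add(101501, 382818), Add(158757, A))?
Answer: Rational(630814493227108100478, 8204116169) ≈ 7.6890e+10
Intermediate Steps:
K = 263603 (K = Add(244206, 19397) = 263603)
A = Rational(180490555719, 90245277859) (A = Add(2, Mul(-1, Mul(Pow(Add(-485079, 142726), -1), Pow(263603, -1)))) = Add(2, Mul(-1, Mul(Pow(-342353, -1), Rational(1, 263603)))) = Add(2, Mul(-1, Mul(Rational(-1, 342353), Rational(1, 263603)))) = Add(2, Mul(-1, Rational(-1, 90245277859))) = Add(2, Rational(1, 90245277859)) = Rational(180490555719, 90245277859) ≈ 2.0000)
Mul(Add(101501, 382818), Add(158757, A)) = Mul(Add(101501, 382818), Add(158757, Rational(180490555719, 90245277859))) = Mul(484319, Rational(14327250067616982, 90245277859)) = Rational(630814493227108100478, 8204116169)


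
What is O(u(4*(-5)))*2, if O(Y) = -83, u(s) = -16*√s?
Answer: -166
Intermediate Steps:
O(u(4*(-5)))*2 = -83*2 = -166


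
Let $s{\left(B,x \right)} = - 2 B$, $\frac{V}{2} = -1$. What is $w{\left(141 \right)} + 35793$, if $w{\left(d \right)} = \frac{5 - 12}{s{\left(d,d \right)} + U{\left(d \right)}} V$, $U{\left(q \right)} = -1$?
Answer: $\frac{10129405}{283} \approx 35793.0$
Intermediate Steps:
$V = -2$ ($V = 2 \left(-1\right) = -2$)
$w{\left(d \right)} = \frac{14}{-1 - 2 d}$ ($w{\left(d \right)} = \frac{5 - 12}{- 2 d - 1} \left(-2\right) = - \frac{7}{-1 - 2 d} \left(-2\right) = \frac{14}{-1 - 2 d}$)
$w{\left(141 \right)} + 35793 = - \frac{14}{1 + 2 \cdot 141} + 35793 = - \frac{14}{1 + 282} + 35793 = - \frac{14}{283} + 35793 = \frac{10129405}{283}$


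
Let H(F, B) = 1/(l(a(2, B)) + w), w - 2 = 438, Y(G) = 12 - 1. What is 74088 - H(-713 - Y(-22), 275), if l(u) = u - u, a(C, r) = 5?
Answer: 32598719/440 ≈ 74088.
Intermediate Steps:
Y(G) = 11
l(u) = 0
w = 440 (w = 2 + 438 = 440)
H(F, B) = 1/440 (H(F, B) = 1/(0 + 440) = 1/440)
74088 - H(-713 - Y(-22), 275) = 74088 - 1*1/440 = 74088 - 1/440 = 32598719/440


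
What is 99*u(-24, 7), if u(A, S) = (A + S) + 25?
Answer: 792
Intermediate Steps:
u(A, S) = 25 + A + S
99*u(-24, 7) = 99*(25 - 24 + 7) = 99*8 = 792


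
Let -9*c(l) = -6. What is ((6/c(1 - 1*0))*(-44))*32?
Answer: -12672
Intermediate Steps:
c(l) = ⅔ (c(l) = -⅑*(-6) = ⅔)
((6/c(1 - 1*0))*(-44))*32 = ((6/(⅔))*(-44))*32 = ((6*(3/2))*(-44))*32 = (9*(-44))*32 = -396*32 = -12672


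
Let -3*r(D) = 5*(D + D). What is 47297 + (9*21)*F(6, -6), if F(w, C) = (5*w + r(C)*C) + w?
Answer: 31421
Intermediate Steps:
r(D) = -10*D/3 (r(D) = -5*(D + D)/3 = -5*2*D/3 = -10*D/3)
F(w, C) = 6*w - 10*C²/3 (F(w, C) = (5*w + (-10*C/3)*C) + w = (5*w - 10*C²/3) + w = 6*w - 10*C²/3)
47297 + (9*21)*F(6, -6) = 47297 + (9*21)*(6*6 - 10/3*(-6)²) = 47297 + 189*(36 - 10/3*36) = 47297 + 189*(36 - 120) = 47297 + 189*(-84) = 47297 - 15876 = 31421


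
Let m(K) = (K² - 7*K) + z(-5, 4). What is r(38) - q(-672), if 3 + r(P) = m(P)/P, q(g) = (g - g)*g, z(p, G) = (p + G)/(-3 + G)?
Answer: 1063/38 ≈ 27.974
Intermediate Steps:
z(p, G) = (G + p)/(-3 + G)
m(K) = -1 + K² - 7*K (m(K) = (K² - 7*K) + (4 - 5)/(-3 + 4) = (K² - 7*K) - 1/1 = (K² - 7*K) + 1*(-1) = (K² - 7*K) - 1 = -1 + K² - 7*K)
q(g) = 0 (q(g) = 0*g = 0)
r(P) = -3 + (-1 + P² - 7*P)/P
r(38) - q(-672) = (-10 + 38 - 1/38) - 1*0 = (-10 + 38 - 1*1/38) + 0 = (-10 + 38 - 1/38) + 0 = 1063/38 + 0 = 1063/38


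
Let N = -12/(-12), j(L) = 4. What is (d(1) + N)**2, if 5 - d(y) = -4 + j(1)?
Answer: 36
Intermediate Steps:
N = 1 (N = -12*(-1/12) = 1)
d(y) = 5 (d(y) = 5 - (-4 + 4) = 5 - 1*0 = 5 + 0 = 5)
(d(1) + N)**2 = (5 + 1)**2 = 6**2 = 36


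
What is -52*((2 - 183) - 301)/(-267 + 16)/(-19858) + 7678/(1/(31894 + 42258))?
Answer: 1418894839255556/2492179 ≈ 5.6934e+8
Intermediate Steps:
-52*((2 - 183) - 301)/(-267 + 16)/(-19858) + 7678/(1/(31894 + 42258)) = -52*(-181 - 301)/(-251)*(-1/19858) + 7678/(1/74152) = -(-25064)*(-1)/251*(-1/19858) + 7678/(1/74152) = -52*482/251*(-1/19858) + 7678*74152 = -25064/251*(-1/19858) + 569339056 = 12532/2492179 + 569339056 = 1418894839255556/2492179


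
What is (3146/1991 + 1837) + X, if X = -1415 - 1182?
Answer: -137274/181 ≈ -758.42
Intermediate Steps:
X = -2597
(3146/1991 + 1837) + X = (3146/1991 + 1837) - 2597 = (3146*(1/1991) + 1837) - 2597 = (286/181 + 1837) - 2597 = 332783/181 - 2597 = -137274/181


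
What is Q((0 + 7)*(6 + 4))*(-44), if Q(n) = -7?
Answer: 308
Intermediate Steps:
Q((0 + 7)*(6 + 4))*(-44) = -7*(-44) = 308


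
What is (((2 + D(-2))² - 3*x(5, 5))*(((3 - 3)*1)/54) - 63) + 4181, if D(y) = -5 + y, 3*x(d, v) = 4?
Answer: 4118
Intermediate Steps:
x(d, v) = 4/3 (x(d, v) = (⅓)*4 = 4/3)
(((2 + D(-2))² - 3*x(5, 5))*(((3 - 3)*1)/54) - 63) + 4181 = (((2 + (-5 - 2))² - 3*4/3)*(((3 - 3)*1)/54) - 63) + 4181 = (((2 - 7)² - 1*4)*((0*1)*(1/54)) - 63) + 4181 = (((-5)² - 4)*(0*(1/54)) - 63) + 4181 = ((25 - 4)*0 - 63) + 4181 = (21*0 - 63) + 4181 = (0 - 63) + 4181 = -63 + 4181 = 4118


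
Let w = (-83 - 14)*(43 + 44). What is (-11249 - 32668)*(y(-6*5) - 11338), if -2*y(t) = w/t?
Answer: 10082157441/20 ≈ 5.0411e+8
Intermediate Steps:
w = -8439 (w = -97*87 = -8439)
y(t) = 8439/(2*t) (y(t) = -(-8439)/(2*t) = 8439/(2*t))
(-11249 - 32668)*(y(-6*5) - 11338) = (-11249 - 32668)*(8439/(2*((-6*5))) - 11338) = -43917*((8439/2)/(-30) - 11338) = -43917*((8439/2)*(-1/30) - 11338) = -43917*(-2813/20 - 11338) = -43917*(-229573/20) = 10082157441/20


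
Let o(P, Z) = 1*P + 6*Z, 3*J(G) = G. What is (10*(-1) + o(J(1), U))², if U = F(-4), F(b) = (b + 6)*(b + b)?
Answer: 100489/9 ≈ 11165.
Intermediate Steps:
F(b) = 2*b*(6 + b) (F(b) = (6 + b)*(2*b) = 2*b*(6 + b))
J(G) = G/3
U = -16 (U = 2*(-4)*(6 - 4) = 2*(-4)*2 = -16)
o(P, Z) = P + 6*Z
(10*(-1) + o(J(1), U))² = (10*(-1) + ((⅓)*1 + 6*(-16)))² = (-10 + (⅓ - 96))² = (-10 - 287/3)² = (-317/3)² = 100489/9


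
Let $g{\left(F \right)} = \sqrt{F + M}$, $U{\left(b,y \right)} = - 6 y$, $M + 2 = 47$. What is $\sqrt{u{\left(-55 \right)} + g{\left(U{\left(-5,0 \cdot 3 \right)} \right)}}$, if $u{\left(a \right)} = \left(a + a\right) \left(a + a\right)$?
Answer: $\sqrt{12100 + 3 \sqrt{5}} \approx 110.03$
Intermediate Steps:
$M = 45$ ($M = -2 + 47 = 45$)
$g{\left(F \right)} = \sqrt{45 + F}$ ($g{\left(F \right)} = \sqrt{F + 45} = \sqrt{45 + F}$)
$u{\left(a \right)} = 4 a^{2}$ ($u{\left(a \right)} = 2 a 2 a = 4 a^{2}$)
$\sqrt{u{\left(-55 \right)} + g{\left(U{\left(-5,0 \cdot 3 \right)} \right)}} = \sqrt{4 \left(-55\right)^{2} + \sqrt{45 - 6 \cdot 0 \cdot 3}} = \sqrt{4 \cdot 3025 + \sqrt{45 - 0}} = \sqrt{12100 + \sqrt{45 + 0}} = \sqrt{12100 + \sqrt{45}} = \sqrt{12100 + 3 \sqrt{5}}$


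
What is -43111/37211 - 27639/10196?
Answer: -1468034585/379403356 ≈ -3.8693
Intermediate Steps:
-43111/37211 - 27639/10196 = -1468034585/379403356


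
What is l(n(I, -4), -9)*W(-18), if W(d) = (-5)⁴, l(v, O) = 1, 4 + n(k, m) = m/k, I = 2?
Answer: 625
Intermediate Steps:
n(k, m) = -4 + m/k
W(d) = 625
l(n(I, -4), -9)*W(-18) = 1*625 = 625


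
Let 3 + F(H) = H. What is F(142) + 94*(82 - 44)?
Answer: 3711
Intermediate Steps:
F(H) = -3 + H
F(142) + 94*(82 - 44) = (-3 + 142) + 94*(82 - 44) = 139 + 94*38 = 139 + 3572 = 3711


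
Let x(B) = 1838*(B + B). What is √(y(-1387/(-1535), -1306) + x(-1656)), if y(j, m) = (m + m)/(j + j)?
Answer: I*√11713639674434/1387 ≈ 2467.6*I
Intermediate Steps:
y(j, m) = m/j (y(j, m) = (2*m)/((2*j)) = (2*m)*(1/(2*j)) = m/j)
x(B) = 3676*B (x(B) = 1838*(2*B) = 3676*B)
√(y(-1387/(-1535), -1306) + x(-1656)) = √(-1306/((-1387/(-1535))) + 3676*(-1656)) = √(-1306/((-1387*(-1/1535))) - 6087456) = √(-1306/1387/1535 - 6087456) = √(-1306*1535/1387 - 6087456) = √(-2004710/1387 - 6087456) = √(-8445306182/1387) = I*√11713639674434/1387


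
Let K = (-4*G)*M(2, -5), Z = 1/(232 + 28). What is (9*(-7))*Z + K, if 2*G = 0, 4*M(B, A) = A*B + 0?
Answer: -63/260 ≈ -0.24231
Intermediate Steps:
M(B, A) = A*B/4 (M(B, A) = (A*B + 0)/4 = (A*B)/4 = A*B/4)
G = 0 (G = (½)*0 = 0)
Z = 1/260 ≈ 0.0038462
K = 0 (K = (-4*0)*((¼)*(-5)*2) = 0*(-5/2) = 0)
(9*(-7))*Z + K = (9*(-7))*(1/260) + 0 = -63*1/260 + 0 = -63/260 + 0 = -63/260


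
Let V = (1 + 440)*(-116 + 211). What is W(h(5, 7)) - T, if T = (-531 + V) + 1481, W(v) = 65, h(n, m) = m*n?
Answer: -42780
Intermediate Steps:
V = 41895 (V = 441*95 = 41895)
T = 42845 (T = (-531 + 41895) + 1481 = 41364 + 1481 = 42845)
W(h(5, 7)) - T = 65 - 1*42845 = 65 - 42845 = -42780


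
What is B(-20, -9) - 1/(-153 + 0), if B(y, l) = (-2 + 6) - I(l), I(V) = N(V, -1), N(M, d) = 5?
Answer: -152/153 ≈ -0.99346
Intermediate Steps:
I(V) = 5
B(y, l) = -1 (B(y, l) = (-2 + 6) - 1*5 = 4 - 5 = -1)
B(-20, -9) - 1/(-153 + 0) = -1 - 1/(-153 + 0) = -1 - 1/(-153) = -1 - 1*(-1/153) = -1 + 1/153 = -152/153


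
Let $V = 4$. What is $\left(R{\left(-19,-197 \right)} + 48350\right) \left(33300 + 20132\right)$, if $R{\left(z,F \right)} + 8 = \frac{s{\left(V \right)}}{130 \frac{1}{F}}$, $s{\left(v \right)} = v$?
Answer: $\frac{167874581152}{65} \approx 2.5827 \cdot 10^{9}$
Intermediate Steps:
$R{\left(z,F \right)} = -8 + \frac{2 F}{65}$ ($R{\left(z,F \right)} = -8 + \frac{4}{130 \frac{1}{F}} = -8 + 4 \frac{F}{130} = -8 + \frac{2 F}{65}$)
$\left(R{\left(-19,-197 \right)} + 48350\right) \left(33300 + 20132\right) = \left(\left(-8 + \frac{2}{65} \left(-197\right)\right) + 48350\right) \left(33300 + 20132\right) = \left(\left(-8 - \frac{394}{65}\right) + 48350\right) 53432 = \left(- \frac{914}{65} + 48350\right) 53432 = \frac{3141836}{65} \cdot 53432 = \frac{167874581152}{65}$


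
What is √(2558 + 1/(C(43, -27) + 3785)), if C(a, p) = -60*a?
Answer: 13*√21977995/1205 ≈ 50.577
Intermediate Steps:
√(2558 + 1/(C(43, -27) + 3785)) = √(2558 + 1/(-60*43 + 3785)) = √(2558 + 1/(-2580 + 3785)) = √(2558 + 1/1205) = √(3082391/1205) = 13*√21977995/1205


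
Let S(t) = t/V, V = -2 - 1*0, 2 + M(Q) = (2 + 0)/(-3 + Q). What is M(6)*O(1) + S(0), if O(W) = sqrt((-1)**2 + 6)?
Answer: -4*sqrt(7)/3 ≈ -3.5277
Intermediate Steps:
M(Q) = -2 + 2/(-3 + Q) (M(Q) = -2 + (2 + 0)/(-3 + Q) = -2 + 2/(-3 + Q))
O(W) = sqrt(7) (O(W) = sqrt(1 + 6) = sqrt(7))
V = -2 (V = -2 + 0 = -2)
S(t) = -t/2 (S(t) = t/(-2) = t*(-1/2) = -t/2)
M(6)*O(1) + S(0) = (2*(4 - 1*6)/(-3 + 6))*sqrt(7) - 1/2*0 = (2*(4 - 6)/3)*sqrt(7) + 0 = (2*(1/3)*(-2))*sqrt(7) + 0 = -4*sqrt(7)/3 + 0 = -4*sqrt(7)/3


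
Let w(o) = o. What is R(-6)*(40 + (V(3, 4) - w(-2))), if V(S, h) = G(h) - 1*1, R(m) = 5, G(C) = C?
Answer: 225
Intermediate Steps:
V(S, h) = -1 + h (V(S, h) = h - 1*1 = h - 1 = -1 + h)
R(-6)*(40 + (V(3, 4) - w(-2))) = 5*(40 + ((-1 + 4) - 1*(-2))) = 5*(40 + (3 + 2)) = 5*(40 + 5) = 5*45 = 225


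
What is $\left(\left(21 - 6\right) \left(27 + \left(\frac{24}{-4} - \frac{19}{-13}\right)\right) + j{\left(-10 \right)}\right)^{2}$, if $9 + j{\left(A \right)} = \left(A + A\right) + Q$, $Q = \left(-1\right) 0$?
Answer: $\frac{16024009}{169} \approx 94817.0$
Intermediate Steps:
$Q = 0$
$j{\left(A \right)} = -9 + 2 A$ ($j{\left(A \right)} = -9 + \left(\left(A + A\right) + 0\right) = -9 + \left(2 A + 0\right) = -9 + 2 A$)
$\left(\left(21 - 6\right) \left(27 + \left(\frac{24}{-4} - \frac{19}{-13}\right)\right) + j{\left(-10 \right)}\right)^{2} = \left(\left(21 - 6\right) \left(27 + \left(\frac{24}{-4} - \frac{19}{-13}\right)\right) + \left(-9 + 2 \left(-10\right)\right)\right)^{2} = \left(15 \left(27 + \left(24 \left(- \frac{1}{4}\right) - - \frac{19}{13}\right)\right) - 29\right)^{2} = \left(15 \left(27 + \left(-6 + \frac{19}{13}\right)\right) - 29\right)^{2} = \left(15 \left(27 - \frac{59}{13}\right) - 29\right)^{2} = \left(15 \cdot \frac{292}{13} - 29\right)^{2} = \left(\frac{4380}{13} - 29\right)^{2} = \left(\frac{4003}{13}\right)^{2} = \frac{16024009}{169}$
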